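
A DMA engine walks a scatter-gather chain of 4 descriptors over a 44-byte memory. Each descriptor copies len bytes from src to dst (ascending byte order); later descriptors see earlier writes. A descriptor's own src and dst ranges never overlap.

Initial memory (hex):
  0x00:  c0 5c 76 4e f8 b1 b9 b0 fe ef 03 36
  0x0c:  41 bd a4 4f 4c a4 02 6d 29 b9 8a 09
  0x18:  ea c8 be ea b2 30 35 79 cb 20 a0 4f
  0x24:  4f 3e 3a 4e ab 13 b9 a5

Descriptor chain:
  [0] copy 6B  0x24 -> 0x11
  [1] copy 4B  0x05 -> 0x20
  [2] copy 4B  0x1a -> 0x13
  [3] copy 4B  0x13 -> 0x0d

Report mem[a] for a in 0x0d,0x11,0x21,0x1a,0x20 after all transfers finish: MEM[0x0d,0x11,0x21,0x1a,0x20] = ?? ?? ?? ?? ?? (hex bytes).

#0 dst[0x11+6] := {0x4f,0x3e,0x3a,0x4e,0xab,0x13}
#1 dst[0x20+4] := {0xb1,0xb9,0xb0,0xfe}
#2 dst[0x13+4] := {0xbe,0xea,0xb2,0x30}
#3 dst[0x0d+4] := {0xbe,0xea,0xb2,0x30}
query mem[0x0d]=0xbe, mem[0x11]=0x4f, mem[0x21]=0xb9, mem[0x1a]=0xbe, mem[0x20]=0xb1

MEM[0x0d,0x11,0x21,0x1a,0x20] = be 4f b9 be b1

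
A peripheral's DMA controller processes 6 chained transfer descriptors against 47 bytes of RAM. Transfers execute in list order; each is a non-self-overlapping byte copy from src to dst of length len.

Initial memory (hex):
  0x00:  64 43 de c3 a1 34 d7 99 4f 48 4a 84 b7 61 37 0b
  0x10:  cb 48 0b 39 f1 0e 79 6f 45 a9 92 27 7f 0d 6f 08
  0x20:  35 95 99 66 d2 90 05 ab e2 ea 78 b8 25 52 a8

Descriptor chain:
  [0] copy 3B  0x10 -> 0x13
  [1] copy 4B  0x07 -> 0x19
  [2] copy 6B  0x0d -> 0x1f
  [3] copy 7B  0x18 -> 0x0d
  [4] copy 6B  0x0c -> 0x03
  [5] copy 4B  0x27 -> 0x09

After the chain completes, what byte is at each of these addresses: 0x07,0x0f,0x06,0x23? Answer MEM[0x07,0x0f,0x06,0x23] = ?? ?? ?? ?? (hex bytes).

#0 dst[0x13+3] := {0xcb,0x48,0x0b}
#1 dst[0x19+4] := {0x99,0x4f,0x48,0x4a}
#2 dst[0x1f+6] := {0x61,0x37,0x0b,0xcb,0x48,0x0b}
#3 dst[0x0d+7] := {0x45,0x99,0x4f,0x48,0x4a,0x0d,0x6f}
#4 dst[0x03+6] := {0xb7,0x45,0x99,0x4f,0x48,0x4a}
#5 dst[0x09+4] := {0xab,0xe2,0xea,0x78}
query mem[0x07]=0x48, mem[0x0f]=0x4f, mem[0x06]=0x4f, mem[0x23]=0x48

MEM[0x07,0x0f,0x06,0x23] = 48 4f 4f 48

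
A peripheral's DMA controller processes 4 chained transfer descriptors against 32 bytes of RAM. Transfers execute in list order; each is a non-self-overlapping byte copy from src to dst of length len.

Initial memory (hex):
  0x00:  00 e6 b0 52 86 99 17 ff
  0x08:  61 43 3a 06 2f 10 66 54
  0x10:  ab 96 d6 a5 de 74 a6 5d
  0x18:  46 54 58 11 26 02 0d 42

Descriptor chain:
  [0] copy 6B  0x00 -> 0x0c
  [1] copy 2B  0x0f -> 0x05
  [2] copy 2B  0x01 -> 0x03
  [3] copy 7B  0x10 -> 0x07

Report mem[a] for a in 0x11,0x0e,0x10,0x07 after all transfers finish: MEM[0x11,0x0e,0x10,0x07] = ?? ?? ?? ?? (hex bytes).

  after D0: wrote 6B at 0x0c = 00e6b0528699
  after D1: wrote 2B at 0x05 = 5286
  after D2: wrote 2B at 0x03 = e6b0
  after D3: wrote 7B at 0x07 = 8699d6a5de74a6
query mem[0x11]=0x99, mem[0x0e]=0xb0, mem[0x10]=0x86, mem[0x07]=0x86

MEM[0x11,0x0e,0x10,0x07] = 99 b0 86 86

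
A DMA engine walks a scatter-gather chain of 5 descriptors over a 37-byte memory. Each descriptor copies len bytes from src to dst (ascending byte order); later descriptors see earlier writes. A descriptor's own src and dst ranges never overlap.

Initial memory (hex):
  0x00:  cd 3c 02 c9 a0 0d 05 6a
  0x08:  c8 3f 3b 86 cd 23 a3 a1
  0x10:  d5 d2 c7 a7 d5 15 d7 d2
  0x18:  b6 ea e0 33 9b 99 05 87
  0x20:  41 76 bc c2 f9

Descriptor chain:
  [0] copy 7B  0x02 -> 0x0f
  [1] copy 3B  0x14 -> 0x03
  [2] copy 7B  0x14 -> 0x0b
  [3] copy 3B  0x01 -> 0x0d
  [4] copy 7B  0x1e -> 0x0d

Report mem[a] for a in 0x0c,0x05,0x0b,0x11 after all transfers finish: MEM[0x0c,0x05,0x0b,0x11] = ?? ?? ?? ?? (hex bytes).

D0: mem[0x0f..0x15] <- [02 c9 a0 0d 05 6a c8]
D1: mem[0x03..0x05] <- [6a c8 d7]
D2: mem[0x0b..0x11] <- [6a c8 d7 d2 b6 ea e0]
D3: mem[0x0d..0x0f] <- [3c 02 6a]
D4: mem[0x0d..0x13] <- [05 87 41 76 bc c2 f9]
query mem[0x0c]=0xc8, mem[0x05]=0xd7, mem[0x0b]=0x6a, mem[0x11]=0xbc

MEM[0x0c,0x05,0x0b,0x11] = c8 d7 6a bc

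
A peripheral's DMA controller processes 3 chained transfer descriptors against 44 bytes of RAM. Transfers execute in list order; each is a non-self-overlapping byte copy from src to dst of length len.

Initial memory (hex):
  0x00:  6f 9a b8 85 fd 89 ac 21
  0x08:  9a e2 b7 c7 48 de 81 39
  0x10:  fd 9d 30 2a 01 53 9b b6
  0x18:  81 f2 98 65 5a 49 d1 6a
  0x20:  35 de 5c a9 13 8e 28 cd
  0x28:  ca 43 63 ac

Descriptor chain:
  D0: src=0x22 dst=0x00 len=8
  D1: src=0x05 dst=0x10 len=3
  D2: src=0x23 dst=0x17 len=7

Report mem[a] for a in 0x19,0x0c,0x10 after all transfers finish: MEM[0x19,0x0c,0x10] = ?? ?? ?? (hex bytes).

MEM[0x19,0x0c,0x10] = 8e 48 cd

  after D0: wrote 8B at 0x00 = 5ca9138e28cdca43
  after D1: wrote 3B at 0x10 = cdca43
  after D2: wrote 7B at 0x17 = a9138e28cdca43
query mem[0x19]=0x8e, mem[0x0c]=0x48, mem[0x10]=0xcd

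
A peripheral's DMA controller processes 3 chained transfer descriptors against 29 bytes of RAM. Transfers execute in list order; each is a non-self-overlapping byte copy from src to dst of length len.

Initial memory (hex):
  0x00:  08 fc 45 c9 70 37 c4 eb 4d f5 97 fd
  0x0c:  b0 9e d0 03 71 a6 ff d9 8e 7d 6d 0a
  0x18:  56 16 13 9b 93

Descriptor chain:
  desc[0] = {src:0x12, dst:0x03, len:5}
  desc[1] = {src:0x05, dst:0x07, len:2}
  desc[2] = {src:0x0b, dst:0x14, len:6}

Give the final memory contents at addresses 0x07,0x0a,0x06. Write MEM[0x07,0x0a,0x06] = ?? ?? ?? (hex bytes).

[0] 0x12->0x03 len=5 : ff d9 8e 7d 6d
[1] 0x05->0x07 len=2 : 8e 7d
[2] 0x0b->0x14 len=6 : fd b0 9e d0 03 71
query mem[0x07]=0x8e, mem[0x0a]=0x97, mem[0x06]=0x7d

MEM[0x07,0x0a,0x06] = 8e 97 7d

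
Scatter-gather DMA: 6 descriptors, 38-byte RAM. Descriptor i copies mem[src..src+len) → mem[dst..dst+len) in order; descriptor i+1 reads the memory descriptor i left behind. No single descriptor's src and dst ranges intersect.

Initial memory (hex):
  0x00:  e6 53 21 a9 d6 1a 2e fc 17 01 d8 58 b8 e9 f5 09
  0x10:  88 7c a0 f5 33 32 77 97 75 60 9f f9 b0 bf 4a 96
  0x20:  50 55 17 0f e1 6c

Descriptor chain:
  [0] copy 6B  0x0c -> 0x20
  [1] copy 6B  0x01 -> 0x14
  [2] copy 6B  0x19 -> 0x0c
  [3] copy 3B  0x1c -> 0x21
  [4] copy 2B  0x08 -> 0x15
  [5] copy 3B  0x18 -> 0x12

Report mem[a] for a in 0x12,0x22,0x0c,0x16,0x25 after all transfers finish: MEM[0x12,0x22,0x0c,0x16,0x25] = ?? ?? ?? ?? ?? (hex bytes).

D0: mem[0x20..0x25] <- [b8 e9 f5 09 88 7c]
D1: mem[0x14..0x19] <- [53 21 a9 d6 1a 2e]
D2: mem[0x0c..0x11] <- [2e 9f f9 b0 bf 4a]
D3: mem[0x21..0x23] <- [b0 bf 4a]
D4: mem[0x15..0x16] <- [17 01]
D5: mem[0x12..0x14] <- [1a 2e 9f]
query mem[0x12]=0x1a, mem[0x22]=0xbf, mem[0x0c]=0x2e, mem[0x16]=0x01, mem[0x25]=0x7c

MEM[0x12,0x22,0x0c,0x16,0x25] = 1a bf 2e 01 7c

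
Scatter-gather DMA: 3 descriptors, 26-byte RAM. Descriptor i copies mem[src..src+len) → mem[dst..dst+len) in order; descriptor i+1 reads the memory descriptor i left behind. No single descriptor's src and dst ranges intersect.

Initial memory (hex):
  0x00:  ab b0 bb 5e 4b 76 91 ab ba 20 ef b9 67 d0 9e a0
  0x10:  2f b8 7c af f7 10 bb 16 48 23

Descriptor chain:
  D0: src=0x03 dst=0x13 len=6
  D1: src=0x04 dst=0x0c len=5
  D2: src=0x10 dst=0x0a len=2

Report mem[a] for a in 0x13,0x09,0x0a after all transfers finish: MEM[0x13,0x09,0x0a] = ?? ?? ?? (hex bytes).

MEM[0x13,0x09,0x0a] = 5e 20 ba

  after D0: wrote 6B at 0x13 = 5e4b7691abba
  after D1: wrote 5B at 0x0c = 4b7691abba
  after D2: wrote 2B at 0x0a = bab8
query mem[0x13]=0x5e, mem[0x09]=0x20, mem[0x0a]=0xba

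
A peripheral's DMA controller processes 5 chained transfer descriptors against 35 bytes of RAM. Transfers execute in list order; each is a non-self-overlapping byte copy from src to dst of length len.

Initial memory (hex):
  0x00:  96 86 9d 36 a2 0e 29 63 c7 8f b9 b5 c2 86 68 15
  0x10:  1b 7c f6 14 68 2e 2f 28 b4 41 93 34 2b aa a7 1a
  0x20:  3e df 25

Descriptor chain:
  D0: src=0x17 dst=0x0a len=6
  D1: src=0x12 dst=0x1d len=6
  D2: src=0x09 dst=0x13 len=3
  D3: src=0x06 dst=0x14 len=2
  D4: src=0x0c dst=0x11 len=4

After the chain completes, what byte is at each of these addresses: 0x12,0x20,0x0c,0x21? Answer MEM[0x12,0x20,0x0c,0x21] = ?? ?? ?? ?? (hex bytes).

MEM[0x12,0x20,0x0c,0x21] = 93 2e 41 2f

[0] 0x17->0x0a len=6 : 28 b4 41 93 34 2b
[1] 0x12->0x1d len=6 : f6 14 68 2e 2f 28
[2] 0x09->0x13 len=3 : 8f 28 b4
[3] 0x06->0x14 len=2 : 29 63
[4] 0x0c->0x11 len=4 : 41 93 34 2b
query mem[0x12]=0x93, mem[0x20]=0x2e, mem[0x0c]=0x41, mem[0x21]=0x2f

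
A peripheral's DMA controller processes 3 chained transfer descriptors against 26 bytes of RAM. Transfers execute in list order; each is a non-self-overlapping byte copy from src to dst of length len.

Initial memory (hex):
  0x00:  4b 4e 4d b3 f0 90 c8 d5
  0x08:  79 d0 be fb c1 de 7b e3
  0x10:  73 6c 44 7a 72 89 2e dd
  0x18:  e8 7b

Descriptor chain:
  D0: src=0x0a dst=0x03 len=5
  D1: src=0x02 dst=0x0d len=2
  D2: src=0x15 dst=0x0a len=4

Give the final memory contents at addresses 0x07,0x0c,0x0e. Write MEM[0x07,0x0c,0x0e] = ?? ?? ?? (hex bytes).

[0] 0x0a->0x03 len=5 : be fb c1 de 7b
[1] 0x02->0x0d len=2 : 4d be
[2] 0x15->0x0a len=4 : 89 2e dd e8
query mem[0x07]=0x7b, mem[0x0c]=0xdd, mem[0x0e]=0xbe

MEM[0x07,0x0c,0x0e] = 7b dd be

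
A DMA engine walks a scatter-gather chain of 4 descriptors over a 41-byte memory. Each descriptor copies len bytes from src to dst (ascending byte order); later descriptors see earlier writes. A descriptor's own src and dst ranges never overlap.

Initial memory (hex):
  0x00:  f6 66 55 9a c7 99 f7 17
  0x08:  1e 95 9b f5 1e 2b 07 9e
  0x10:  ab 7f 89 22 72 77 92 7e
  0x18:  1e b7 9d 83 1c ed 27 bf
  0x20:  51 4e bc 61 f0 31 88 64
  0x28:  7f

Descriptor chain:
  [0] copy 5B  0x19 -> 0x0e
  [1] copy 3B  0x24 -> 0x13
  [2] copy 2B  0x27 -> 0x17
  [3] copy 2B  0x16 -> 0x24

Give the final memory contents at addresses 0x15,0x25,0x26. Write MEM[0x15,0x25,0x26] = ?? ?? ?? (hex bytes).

D0: mem[0x0e..0x12] <- [b7 9d 83 1c ed]
D1: mem[0x13..0x15] <- [f0 31 88]
D2: mem[0x17..0x18] <- [64 7f]
D3: mem[0x24..0x25] <- [92 64]
query mem[0x15]=0x88, mem[0x25]=0x64, mem[0x26]=0x88

MEM[0x15,0x25,0x26] = 88 64 88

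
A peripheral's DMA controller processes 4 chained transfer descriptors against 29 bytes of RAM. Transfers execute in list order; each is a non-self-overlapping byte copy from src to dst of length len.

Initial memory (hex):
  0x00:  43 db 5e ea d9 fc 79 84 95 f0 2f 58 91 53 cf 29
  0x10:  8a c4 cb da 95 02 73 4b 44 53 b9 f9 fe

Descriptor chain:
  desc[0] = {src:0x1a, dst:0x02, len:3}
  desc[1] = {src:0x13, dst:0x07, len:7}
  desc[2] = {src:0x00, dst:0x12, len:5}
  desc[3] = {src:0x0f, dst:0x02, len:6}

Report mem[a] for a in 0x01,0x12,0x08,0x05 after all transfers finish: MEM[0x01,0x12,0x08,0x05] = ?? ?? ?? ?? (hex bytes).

MEM[0x01,0x12,0x08,0x05] = db 43 95 43

D0: mem[0x02..0x04] <- [b9 f9 fe]
D1: mem[0x07..0x0d] <- [da 95 02 73 4b 44 53]
D2: mem[0x12..0x16] <- [43 db b9 f9 fe]
D3: mem[0x02..0x07] <- [29 8a c4 43 db b9]
query mem[0x01]=0xdb, mem[0x12]=0x43, mem[0x08]=0x95, mem[0x05]=0x43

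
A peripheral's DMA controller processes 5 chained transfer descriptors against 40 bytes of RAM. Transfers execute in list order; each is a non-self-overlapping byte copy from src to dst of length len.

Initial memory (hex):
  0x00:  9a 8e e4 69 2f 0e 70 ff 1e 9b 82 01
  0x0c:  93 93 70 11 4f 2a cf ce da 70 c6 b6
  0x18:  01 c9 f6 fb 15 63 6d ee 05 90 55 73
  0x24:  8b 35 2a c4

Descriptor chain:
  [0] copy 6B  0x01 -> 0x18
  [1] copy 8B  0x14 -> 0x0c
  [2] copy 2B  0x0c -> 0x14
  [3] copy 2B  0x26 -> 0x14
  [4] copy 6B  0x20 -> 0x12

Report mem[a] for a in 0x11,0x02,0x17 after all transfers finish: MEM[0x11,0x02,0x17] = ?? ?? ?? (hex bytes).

D0: mem[0x18..0x1d] <- [8e e4 69 2f 0e 70]
D1: mem[0x0c..0x13] <- [da 70 c6 b6 8e e4 69 2f]
D2: mem[0x14..0x15] <- [da 70]
D3: mem[0x14..0x15] <- [2a c4]
D4: mem[0x12..0x17] <- [05 90 55 73 8b 35]
query mem[0x11]=0xe4, mem[0x02]=0xe4, mem[0x17]=0x35

MEM[0x11,0x02,0x17] = e4 e4 35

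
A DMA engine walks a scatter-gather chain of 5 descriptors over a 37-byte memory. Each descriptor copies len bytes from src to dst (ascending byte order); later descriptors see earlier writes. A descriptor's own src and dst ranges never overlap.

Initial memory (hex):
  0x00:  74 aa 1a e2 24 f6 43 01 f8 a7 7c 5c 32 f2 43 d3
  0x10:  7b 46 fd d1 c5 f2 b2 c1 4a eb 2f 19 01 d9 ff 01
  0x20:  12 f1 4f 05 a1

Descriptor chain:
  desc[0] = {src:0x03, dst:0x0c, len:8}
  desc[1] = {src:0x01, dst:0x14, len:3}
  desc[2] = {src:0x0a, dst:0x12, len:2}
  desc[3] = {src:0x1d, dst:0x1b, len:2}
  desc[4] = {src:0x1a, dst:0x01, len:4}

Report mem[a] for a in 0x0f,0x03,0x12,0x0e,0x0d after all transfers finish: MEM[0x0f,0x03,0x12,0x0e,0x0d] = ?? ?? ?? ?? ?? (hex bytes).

D0: mem[0x0c..0x13] <- [e2 24 f6 43 01 f8 a7 7c]
D1: mem[0x14..0x16] <- [aa 1a e2]
D2: mem[0x12..0x13] <- [7c 5c]
D3: mem[0x1b..0x1c] <- [d9 ff]
D4: mem[0x01..0x04] <- [2f d9 ff d9]
query mem[0x0f]=0x43, mem[0x03]=0xff, mem[0x12]=0x7c, mem[0x0e]=0xf6, mem[0x0d]=0x24

MEM[0x0f,0x03,0x12,0x0e,0x0d] = 43 ff 7c f6 24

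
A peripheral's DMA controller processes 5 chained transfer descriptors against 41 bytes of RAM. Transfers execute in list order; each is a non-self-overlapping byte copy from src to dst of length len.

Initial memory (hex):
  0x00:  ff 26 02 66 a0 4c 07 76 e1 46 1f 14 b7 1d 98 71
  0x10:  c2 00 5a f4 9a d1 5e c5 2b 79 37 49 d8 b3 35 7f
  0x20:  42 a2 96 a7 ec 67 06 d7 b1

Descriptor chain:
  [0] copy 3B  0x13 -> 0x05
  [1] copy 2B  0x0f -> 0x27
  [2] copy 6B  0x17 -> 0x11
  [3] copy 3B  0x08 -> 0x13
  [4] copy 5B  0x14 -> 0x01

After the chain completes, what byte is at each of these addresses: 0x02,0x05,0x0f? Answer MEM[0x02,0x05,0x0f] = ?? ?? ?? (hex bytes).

MEM[0x02,0x05,0x0f] = 1f 2b 71

  after D0: wrote 3B at 0x05 = f49ad1
  after D1: wrote 2B at 0x27 = 71c2
  after D2: wrote 6B at 0x11 = c52b793749d8
  after D3: wrote 3B at 0x13 = e1461f
  after D4: wrote 5B at 0x01 = 461fd8c52b
query mem[0x02]=0x1f, mem[0x05]=0x2b, mem[0x0f]=0x71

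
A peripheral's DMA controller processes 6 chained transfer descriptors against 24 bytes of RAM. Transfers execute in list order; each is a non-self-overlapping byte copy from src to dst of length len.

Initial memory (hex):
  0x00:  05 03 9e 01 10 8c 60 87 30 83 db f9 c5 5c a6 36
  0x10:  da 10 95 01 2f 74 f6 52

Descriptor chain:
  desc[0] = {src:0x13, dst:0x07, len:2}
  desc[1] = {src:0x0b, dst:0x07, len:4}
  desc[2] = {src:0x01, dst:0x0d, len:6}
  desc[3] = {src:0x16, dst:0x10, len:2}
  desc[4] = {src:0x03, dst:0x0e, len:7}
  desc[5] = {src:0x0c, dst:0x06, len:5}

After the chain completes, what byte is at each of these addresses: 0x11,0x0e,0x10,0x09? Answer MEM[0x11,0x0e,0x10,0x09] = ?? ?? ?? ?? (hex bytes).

MEM[0x11,0x0e,0x10,0x09] = 60 01 8c 10

[0] 0x13->0x07 len=2 : 01 2f
[1] 0x0b->0x07 len=4 : f9 c5 5c a6
[2] 0x01->0x0d len=6 : 03 9e 01 10 8c 60
[3] 0x16->0x10 len=2 : f6 52
[4] 0x03->0x0e len=7 : 01 10 8c 60 f9 c5 5c
[5] 0x0c->0x06 len=5 : c5 03 01 10 8c
query mem[0x11]=0x60, mem[0x0e]=0x01, mem[0x10]=0x8c, mem[0x09]=0x10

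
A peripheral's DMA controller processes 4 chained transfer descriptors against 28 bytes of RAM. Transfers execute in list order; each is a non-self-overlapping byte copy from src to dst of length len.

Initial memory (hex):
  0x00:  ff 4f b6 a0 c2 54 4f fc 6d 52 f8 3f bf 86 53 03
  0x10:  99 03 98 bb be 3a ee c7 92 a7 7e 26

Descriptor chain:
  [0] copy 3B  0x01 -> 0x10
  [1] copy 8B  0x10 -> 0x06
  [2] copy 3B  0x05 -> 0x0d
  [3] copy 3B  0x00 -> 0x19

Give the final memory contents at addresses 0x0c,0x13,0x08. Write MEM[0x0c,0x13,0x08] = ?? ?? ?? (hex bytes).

  after D0: wrote 3B at 0x10 = 4fb6a0
  after D1: wrote 8B at 0x06 = 4fb6a0bbbe3aeec7
  after D2: wrote 3B at 0x0d = 544fb6
  after D3: wrote 3B at 0x19 = ff4fb6
query mem[0x0c]=0xee, mem[0x13]=0xbb, mem[0x08]=0xa0

MEM[0x0c,0x13,0x08] = ee bb a0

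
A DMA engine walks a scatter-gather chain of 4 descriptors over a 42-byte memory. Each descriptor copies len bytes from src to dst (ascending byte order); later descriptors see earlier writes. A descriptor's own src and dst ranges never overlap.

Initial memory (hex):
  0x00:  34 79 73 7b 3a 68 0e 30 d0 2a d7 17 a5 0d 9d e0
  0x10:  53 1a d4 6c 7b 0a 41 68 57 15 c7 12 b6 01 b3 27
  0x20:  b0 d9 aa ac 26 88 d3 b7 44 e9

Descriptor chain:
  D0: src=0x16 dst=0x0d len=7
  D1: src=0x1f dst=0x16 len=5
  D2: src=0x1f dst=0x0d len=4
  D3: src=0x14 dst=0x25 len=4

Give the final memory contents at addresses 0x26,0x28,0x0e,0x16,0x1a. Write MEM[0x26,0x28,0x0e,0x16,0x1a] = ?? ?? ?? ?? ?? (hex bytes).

MEM[0x26,0x28,0x0e,0x16,0x1a] = 0a b0 b0 27 ac

#0 dst[0x0d+7] := {0x41,0x68,0x57,0x15,0xc7,0x12,0xb6}
#1 dst[0x16+5] := {0x27,0xb0,0xd9,0xaa,0xac}
#2 dst[0x0d+4] := {0x27,0xb0,0xd9,0xaa}
#3 dst[0x25+4] := {0x7b,0x0a,0x27,0xb0}
query mem[0x26]=0x0a, mem[0x28]=0xb0, mem[0x0e]=0xb0, mem[0x16]=0x27, mem[0x1a]=0xac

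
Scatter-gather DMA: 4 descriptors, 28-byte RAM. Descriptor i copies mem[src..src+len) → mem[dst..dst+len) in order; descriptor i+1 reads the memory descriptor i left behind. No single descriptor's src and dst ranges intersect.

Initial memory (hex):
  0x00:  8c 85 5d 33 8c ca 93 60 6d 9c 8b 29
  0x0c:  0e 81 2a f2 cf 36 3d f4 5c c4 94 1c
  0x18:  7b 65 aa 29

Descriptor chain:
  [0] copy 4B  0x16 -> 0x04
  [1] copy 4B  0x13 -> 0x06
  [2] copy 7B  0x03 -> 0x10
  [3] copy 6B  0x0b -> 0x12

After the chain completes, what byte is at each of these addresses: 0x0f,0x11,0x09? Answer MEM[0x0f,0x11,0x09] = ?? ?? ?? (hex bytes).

MEM[0x0f,0x11,0x09] = f2 94 94

  after D0: wrote 4B at 0x04 = 941c7b65
  after D1: wrote 4B at 0x06 = f45cc494
  after D2: wrote 7B at 0x10 = 33941cf45cc494
  after D3: wrote 6B at 0x12 = 290e812af233
query mem[0x0f]=0xf2, mem[0x11]=0x94, mem[0x09]=0x94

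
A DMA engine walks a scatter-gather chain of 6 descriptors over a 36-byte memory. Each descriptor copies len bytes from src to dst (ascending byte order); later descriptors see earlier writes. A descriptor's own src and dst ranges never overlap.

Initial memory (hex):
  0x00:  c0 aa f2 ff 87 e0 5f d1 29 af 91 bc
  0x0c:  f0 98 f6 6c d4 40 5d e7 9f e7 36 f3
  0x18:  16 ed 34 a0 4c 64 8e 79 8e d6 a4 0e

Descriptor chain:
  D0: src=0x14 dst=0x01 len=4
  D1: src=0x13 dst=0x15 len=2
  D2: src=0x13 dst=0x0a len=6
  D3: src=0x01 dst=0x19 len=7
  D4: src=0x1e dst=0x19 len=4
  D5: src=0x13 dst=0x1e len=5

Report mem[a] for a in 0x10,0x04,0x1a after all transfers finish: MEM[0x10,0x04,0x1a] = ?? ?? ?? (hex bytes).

MEM[0x10,0x04,0x1a] = d4 f3 d1

[0] 0x14->0x01 len=4 : 9f e7 36 f3
[1] 0x13->0x15 len=2 : e7 9f
[2] 0x13->0x0a len=6 : e7 9f e7 9f f3 16
[3] 0x01->0x19 len=7 : 9f e7 36 f3 e0 5f d1
[4] 0x1e->0x19 len=4 : 5f d1 8e d6
[5] 0x13->0x1e len=5 : e7 9f e7 9f f3
query mem[0x10]=0xd4, mem[0x04]=0xf3, mem[0x1a]=0xd1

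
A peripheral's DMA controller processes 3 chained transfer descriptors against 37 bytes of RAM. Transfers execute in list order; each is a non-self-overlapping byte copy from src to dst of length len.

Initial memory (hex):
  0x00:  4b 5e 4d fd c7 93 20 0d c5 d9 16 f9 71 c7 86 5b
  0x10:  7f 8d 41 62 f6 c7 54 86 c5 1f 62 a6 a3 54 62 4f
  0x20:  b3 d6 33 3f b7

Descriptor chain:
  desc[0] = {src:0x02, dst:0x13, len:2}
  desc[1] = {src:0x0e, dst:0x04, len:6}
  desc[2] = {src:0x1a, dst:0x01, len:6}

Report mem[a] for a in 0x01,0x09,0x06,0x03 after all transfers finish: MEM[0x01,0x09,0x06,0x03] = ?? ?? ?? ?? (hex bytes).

#0 dst[0x13+2] := {0x4d,0xfd}
#1 dst[0x04+6] := {0x86,0x5b,0x7f,0x8d,0x41,0x4d}
#2 dst[0x01+6] := {0x62,0xa6,0xa3,0x54,0x62,0x4f}
query mem[0x01]=0x62, mem[0x09]=0x4d, mem[0x06]=0x4f, mem[0x03]=0xa3

MEM[0x01,0x09,0x06,0x03] = 62 4d 4f a3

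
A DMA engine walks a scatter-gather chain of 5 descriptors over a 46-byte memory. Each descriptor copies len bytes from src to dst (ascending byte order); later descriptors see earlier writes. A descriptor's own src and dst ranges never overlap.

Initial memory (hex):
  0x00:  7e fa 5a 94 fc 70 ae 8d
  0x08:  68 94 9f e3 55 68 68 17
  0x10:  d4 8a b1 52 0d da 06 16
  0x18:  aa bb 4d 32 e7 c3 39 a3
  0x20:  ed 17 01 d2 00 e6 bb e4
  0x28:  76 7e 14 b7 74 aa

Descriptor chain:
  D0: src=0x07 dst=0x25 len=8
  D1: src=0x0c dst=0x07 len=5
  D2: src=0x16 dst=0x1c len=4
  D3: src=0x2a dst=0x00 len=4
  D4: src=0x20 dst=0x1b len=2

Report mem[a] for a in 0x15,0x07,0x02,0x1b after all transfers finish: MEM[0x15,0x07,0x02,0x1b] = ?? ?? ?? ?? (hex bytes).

MEM[0x15,0x07,0x02,0x1b] = da 55 68 ed

  after D0: wrote 8B at 0x25 = 8d68949fe3556868
  after D1: wrote 5B at 0x07 = 55686817d4
  after D2: wrote 4B at 0x1c = 0616aabb
  after D3: wrote 4B at 0x00 = 556868aa
  after D4: wrote 2B at 0x1b = ed17
query mem[0x15]=0xda, mem[0x07]=0x55, mem[0x02]=0x68, mem[0x1b]=0xed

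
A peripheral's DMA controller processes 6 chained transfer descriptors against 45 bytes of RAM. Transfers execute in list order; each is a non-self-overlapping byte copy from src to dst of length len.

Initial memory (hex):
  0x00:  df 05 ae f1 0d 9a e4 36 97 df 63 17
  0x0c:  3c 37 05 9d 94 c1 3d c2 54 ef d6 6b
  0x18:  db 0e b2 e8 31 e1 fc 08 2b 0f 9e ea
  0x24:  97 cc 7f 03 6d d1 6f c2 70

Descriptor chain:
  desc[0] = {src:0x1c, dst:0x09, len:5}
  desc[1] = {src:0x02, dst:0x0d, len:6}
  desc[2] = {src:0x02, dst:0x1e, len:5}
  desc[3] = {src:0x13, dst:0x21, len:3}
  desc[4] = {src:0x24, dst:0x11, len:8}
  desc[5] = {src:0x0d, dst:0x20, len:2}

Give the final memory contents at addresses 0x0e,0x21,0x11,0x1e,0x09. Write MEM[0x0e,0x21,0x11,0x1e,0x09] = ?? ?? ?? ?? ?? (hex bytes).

MEM[0x0e,0x21,0x11,0x1e,0x09] = f1 f1 97 ae 31

  after D0: wrote 5B at 0x09 = 31e1fc082b
  after D1: wrote 6B at 0x0d = aef10d9ae436
  after D2: wrote 5B at 0x1e = aef10d9ae4
  after D3: wrote 3B at 0x21 = c254ef
  after D4: wrote 8B at 0x11 = 97cc7f036dd16fc2
  after D5: wrote 2B at 0x20 = aef1
query mem[0x0e]=0xf1, mem[0x21]=0xf1, mem[0x11]=0x97, mem[0x1e]=0xae, mem[0x09]=0x31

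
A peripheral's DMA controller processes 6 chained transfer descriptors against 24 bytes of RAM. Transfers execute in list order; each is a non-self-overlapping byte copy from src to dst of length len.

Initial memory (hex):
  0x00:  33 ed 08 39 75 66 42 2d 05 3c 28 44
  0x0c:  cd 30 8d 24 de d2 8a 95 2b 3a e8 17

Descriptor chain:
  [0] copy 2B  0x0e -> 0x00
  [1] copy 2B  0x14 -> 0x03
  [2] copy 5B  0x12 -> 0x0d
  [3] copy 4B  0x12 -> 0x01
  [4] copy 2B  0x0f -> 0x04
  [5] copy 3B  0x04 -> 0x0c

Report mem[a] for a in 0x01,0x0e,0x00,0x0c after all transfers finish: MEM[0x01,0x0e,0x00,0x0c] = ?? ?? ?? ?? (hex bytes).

D0: mem[0x00..0x01] <- [8d 24]
D1: mem[0x03..0x04] <- [2b 3a]
D2: mem[0x0d..0x11] <- [8a 95 2b 3a e8]
D3: mem[0x01..0x04] <- [8a 95 2b 3a]
D4: mem[0x04..0x05] <- [2b 3a]
D5: mem[0x0c..0x0e] <- [2b 3a 42]
query mem[0x01]=0x8a, mem[0x0e]=0x42, mem[0x00]=0x8d, mem[0x0c]=0x2b

MEM[0x01,0x0e,0x00,0x0c] = 8a 42 8d 2b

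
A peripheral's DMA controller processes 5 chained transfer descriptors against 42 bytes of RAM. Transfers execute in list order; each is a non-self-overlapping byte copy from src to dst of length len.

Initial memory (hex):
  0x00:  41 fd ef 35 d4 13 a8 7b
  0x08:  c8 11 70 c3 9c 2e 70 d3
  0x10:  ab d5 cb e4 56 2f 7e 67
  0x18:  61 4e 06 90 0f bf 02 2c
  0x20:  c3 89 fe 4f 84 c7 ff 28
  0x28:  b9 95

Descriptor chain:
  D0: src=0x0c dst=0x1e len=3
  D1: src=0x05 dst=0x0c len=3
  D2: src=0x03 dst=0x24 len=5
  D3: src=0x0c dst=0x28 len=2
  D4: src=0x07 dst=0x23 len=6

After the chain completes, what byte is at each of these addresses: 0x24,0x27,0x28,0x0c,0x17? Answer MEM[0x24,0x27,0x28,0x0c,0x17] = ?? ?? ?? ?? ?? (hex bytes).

MEM[0x24,0x27,0x28,0x0c,0x17] = c8 c3 13 13 67

#0 dst[0x1e+3] := {0x9c,0x2e,0x70}
#1 dst[0x0c+3] := {0x13,0xa8,0x7b}
#2 dst[0x24+5] := {0x35,0xd4,0x13,0xa8,0x7b}
#3 dst[0x28+2] := {0x13,0xa8}
#4 dst[0x23+6] := {0x7b,0xc8,0x11,0x70,0xc3,0x13}
query mem[0x24]=0xc8, mem[0x27]=0xc3, mem[0x28]=0x13, mem[0x0c]=0x13, mem[0x17]=0x67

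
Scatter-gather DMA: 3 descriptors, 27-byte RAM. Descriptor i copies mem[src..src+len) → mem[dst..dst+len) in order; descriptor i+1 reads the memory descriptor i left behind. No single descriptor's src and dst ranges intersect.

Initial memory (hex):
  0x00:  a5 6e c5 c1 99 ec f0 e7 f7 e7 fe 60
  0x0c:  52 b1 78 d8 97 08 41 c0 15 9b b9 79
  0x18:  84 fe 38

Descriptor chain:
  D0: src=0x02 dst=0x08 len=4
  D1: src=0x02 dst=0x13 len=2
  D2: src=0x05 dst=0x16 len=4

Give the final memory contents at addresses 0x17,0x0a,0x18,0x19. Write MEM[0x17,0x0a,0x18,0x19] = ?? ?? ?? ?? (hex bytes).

MEM[0x17,0x0a,0x18,0x19] = f0 99 e7 c5

D0: mem[0x08..0x0b] <- [c5 c1 99 ec]
D1: mem[0x13..0x14] <- [c5 c1]
D2: mem[0x16..0x19] <- [ec f0 e7 c5]
query mem[0x17]=0xf0, mem[0x0a]=0x99, mem[0x18]=0xe7, mem[0x19]=0xc5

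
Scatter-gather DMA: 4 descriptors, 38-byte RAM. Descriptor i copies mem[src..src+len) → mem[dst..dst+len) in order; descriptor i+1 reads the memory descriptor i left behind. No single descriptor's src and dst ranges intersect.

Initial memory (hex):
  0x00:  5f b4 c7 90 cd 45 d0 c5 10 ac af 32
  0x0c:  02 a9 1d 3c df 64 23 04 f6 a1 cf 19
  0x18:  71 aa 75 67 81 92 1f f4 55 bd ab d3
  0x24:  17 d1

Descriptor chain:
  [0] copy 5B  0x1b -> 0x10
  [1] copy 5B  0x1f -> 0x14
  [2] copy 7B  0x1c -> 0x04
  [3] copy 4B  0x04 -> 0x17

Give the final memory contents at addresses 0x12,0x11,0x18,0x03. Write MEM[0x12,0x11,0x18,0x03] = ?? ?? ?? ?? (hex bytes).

#0 dst[0x10+5] := {0x67,0x81,0x92,0x1f,0xf4}
#1 dst[0x14+5] := {0xf4,0x55,0xbd,0xab,0xd3}
#2 dst[0x04+7] := {0x81,0x92,0x1f,0xf4,0x55,0xbd,0xab}
#3 dst[0x17+4] := {0x81,0x92,0x1f,0xf4}
query mem[0x12]=0x92, mem[0x11]=0x81, mem[0x18]=0x92, mem[0x03]=0x90

MEM[0x12,0x11,0x18,0x03] = 92 81 92 90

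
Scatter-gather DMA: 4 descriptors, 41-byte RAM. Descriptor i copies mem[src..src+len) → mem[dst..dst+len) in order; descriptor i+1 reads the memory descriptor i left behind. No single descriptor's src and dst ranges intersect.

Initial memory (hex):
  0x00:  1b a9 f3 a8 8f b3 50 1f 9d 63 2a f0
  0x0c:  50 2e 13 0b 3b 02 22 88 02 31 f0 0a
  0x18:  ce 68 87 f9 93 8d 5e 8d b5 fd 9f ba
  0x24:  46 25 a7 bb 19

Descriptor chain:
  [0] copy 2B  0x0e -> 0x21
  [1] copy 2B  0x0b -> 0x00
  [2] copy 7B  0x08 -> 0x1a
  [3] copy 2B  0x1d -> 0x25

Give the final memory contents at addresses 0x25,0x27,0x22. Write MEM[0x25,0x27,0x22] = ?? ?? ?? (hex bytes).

MEM[0x25,0x27,0x22] = f0 bb 0b

D0: mem[0x21..0x22] <- [13 0b]
D1: mem[0x00..0x01] <- [f0 50]
D2: mem[0x1a..0x20] <- [9d 63 2a f0 50 2e 13]
D3: mem[0x25..0x26] <- [f0 50]
query mem[0x25]=0xf0, mem[0x27]=0xbb, mem[0x22]=0x0b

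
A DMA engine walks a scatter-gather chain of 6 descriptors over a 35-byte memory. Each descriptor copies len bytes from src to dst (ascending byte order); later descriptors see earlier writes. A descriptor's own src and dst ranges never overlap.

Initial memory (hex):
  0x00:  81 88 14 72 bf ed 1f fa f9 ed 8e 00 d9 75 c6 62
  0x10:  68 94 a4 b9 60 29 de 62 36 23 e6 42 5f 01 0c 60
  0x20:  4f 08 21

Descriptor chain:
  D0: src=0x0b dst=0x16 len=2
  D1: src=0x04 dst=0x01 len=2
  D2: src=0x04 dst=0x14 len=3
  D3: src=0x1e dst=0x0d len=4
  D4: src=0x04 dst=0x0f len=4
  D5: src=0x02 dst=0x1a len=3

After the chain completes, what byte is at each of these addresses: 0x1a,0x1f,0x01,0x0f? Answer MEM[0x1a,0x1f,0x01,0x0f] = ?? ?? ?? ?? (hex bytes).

  after D0: wrote 2B at 0x16 = 00d9
  after D1: wrote 2B at 0x01 = bfed
  after D2: wrote 3B at 0x14 = bfed1f
  after D3: wrote 4B at 0x0d = 0c604f08
  after D4: wrote 4B at 0x0f = bfed1ffa
  after D5: wrote 3B at 0x1a = ed72bf
query mem[0x1a]=0xed, mem[0x1f]=0x60, mem[0x01]=0xbf, mem[0x0f]=0xbf

MEM[0x1a,0x1f,0x01,0x0f] = ed 60 bf bf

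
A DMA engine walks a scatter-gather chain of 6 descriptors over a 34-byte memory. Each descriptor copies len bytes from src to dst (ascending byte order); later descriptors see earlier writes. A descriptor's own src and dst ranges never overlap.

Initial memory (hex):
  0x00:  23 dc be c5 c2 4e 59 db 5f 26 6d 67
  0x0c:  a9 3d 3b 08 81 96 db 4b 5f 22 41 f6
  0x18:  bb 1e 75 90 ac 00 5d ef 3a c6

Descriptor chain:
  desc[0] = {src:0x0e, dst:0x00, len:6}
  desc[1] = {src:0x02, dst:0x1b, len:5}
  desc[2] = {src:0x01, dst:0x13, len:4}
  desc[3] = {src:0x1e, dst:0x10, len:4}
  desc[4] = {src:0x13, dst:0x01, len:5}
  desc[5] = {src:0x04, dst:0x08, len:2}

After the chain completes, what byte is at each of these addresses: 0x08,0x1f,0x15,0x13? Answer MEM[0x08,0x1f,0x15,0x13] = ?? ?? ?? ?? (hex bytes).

#0 dst[0x00+6] := {0x3b,0x08,0x81,0x96,0xdb,0x4b}
#1 dst[0x1b+5] := {0x81,0x96,0xdb,0x4b,0x59}
#2 dst[0x13+4] := {0x08,0x81,0x96,0xdb}
#3 dst[0x10+4] := {0x4b,0x59,0x3a,0xc6}
#4 dst[0x01+5] := {0xc6,0x81,0x96,0xdb,0xf6}
#5 dst[0x08+2] := {0xdb,0xf6}
query mem[0x08]=0xdb, mem[0x1f]=0x59, mem[0x15]=0x96, mem[0x13]=0xc6

MEM[0x08,0x1f,0x15,0x13] = db 59 96 c6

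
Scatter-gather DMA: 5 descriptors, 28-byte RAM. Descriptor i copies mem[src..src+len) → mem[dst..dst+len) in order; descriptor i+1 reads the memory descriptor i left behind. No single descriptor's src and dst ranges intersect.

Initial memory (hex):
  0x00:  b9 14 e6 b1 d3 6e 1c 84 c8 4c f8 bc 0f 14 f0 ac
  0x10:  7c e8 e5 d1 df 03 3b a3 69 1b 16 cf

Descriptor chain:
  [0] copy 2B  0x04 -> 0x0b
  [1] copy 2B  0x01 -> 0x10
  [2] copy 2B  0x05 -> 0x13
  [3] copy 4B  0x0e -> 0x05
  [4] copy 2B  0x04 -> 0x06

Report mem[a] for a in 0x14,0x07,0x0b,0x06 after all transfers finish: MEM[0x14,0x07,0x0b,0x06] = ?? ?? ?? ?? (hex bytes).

  after D0: wrote 2B at 0x0b = d36e
  after D1: wrote 2B at 0x10 = 14e6
  after D2: wrote 2B at 0x13 = 6e1c
  after D3: wrote 4B at 0x05 = f0ac14e6
  after D4: wrote 2B at 0x06 = d3f0
query mem[0x14]=0x1c, mem[0x07]=0xf0, mem[0x0b]=0xd3, mem[0x06]=0xd3

MEM[0x14,0x07,0x0b,0x06] = 1c f0 d3 d3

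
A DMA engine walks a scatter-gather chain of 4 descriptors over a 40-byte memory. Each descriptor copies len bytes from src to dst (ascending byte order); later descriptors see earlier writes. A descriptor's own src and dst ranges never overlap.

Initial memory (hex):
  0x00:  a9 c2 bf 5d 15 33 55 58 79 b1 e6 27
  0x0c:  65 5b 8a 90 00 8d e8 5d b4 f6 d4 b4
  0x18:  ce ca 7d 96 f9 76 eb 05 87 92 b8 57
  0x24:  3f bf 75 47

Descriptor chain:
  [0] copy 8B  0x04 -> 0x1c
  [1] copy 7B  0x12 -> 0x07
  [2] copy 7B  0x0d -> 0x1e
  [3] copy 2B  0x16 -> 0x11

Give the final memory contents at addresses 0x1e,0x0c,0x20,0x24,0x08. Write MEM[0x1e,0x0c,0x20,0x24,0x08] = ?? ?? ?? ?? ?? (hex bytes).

D0: mem[0x1c..0x23] <- [15 33 55 58 79 b1 e6 27]
D1: mem[0x07..0x0d] <- [e8 5d b4 f6 d4 b4 ce]
D2: mem[0x1e..0x24] <- [ce 8a 90 00 8d e8 5d]
D3: mem[0x11..0x12] <- [d4 b4]
query mem[0x1e]=0xce, mem[0x0c]=0xb4, mem[0x20]=0x90, mem[0x24]=0x5d, mem[0x08]=0x5d

MEM[0x1e,0x0c,0x20,0x24,0x08] = ce b4 90 5d 5d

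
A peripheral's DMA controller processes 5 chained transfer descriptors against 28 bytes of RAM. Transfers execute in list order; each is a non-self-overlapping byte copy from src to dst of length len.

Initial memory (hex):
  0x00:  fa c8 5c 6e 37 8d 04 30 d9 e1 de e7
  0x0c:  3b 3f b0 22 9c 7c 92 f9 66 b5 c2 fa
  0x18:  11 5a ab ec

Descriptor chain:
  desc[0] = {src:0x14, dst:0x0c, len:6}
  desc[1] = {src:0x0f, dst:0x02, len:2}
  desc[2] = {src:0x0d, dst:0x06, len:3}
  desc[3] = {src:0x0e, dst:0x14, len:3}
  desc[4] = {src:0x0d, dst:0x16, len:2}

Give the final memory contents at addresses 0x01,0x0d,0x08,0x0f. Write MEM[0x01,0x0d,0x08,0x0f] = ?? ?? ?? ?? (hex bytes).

#0 dst[0x0c+6] := {0x66,0xb5,0xc2,0xfa,0x11,0x5a}
#1 dst[0x02+2] := {0xfa,0x11}
#2 dst[0x06+3] := {0xb5,0xc2,0xfa}
#3 dst[0x14+3] := {0xc2,0xfa,0x11}
#4 dst[0x16+2] := {0xb5,0xc2}
query mem[0x01]=0xc8, mem[0x0d]=0xb5, mem[0x08]=0xfa, mem[0x0f]=0xfa

MEM[0x01,0x0d,0x08,0x0f] = c8 b5 fa fa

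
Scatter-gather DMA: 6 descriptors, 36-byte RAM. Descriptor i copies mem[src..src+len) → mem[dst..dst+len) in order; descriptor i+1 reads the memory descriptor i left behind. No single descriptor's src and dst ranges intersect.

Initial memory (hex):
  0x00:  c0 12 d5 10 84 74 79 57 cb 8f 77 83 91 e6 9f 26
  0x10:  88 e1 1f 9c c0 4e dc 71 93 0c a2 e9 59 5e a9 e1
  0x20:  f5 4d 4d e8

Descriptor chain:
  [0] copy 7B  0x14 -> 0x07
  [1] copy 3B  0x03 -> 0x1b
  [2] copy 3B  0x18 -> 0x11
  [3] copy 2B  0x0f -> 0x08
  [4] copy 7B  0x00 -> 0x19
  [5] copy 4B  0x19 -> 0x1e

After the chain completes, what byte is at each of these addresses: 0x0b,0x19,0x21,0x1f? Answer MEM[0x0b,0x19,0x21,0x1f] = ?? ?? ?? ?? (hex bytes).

D0: mem[0x07..0x0d] <- [c0 4e dc 71 93 0c a2]
D1: mem[0x1b..0x1d] <- [10 84 74]
D2: mem[0x11..0x13] <- [93 0c a2]
D3: mem[0x08..0x09] <- [26 88]
D4: mem[0x19..0x1f] <- [c0 12 d5 10 84 74 79]
D5: mem[0x1e..0x21] <- [c0 12 d5 10]
query mem[0x0b]=0x93, mem[0x19]=0xc0, mem[0x21]=0x10, mem[0x1f]=0x12

MEM[0x0b,0x19,0x21,0x1f] = 93 c0 10 12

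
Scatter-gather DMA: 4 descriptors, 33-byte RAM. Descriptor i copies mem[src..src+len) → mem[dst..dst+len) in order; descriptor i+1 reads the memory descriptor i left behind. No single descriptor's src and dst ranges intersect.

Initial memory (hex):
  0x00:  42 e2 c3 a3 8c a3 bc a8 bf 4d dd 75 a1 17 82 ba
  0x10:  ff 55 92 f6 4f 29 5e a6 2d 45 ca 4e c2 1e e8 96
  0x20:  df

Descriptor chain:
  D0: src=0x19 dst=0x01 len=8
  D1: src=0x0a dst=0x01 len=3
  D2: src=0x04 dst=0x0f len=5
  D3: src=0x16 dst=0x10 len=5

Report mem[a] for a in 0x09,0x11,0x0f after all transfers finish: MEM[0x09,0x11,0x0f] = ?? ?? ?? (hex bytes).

MEM[0x09,0x11,0x0f] = 4d a6 c2

  after D0: wrote 8B at 0x01 = 45ca4ec21ee896df
  after D1: wrote 3B at 0x01 = dd75a1
  after D2: wrote 5B at 0x0f = c21ee896df
  after D3: wrote 5B at 0x10 = 5ea62d45ca
query mem[0x09]=0x4d, mem[0x11]=0xa6, mem[0x0f]=0xc2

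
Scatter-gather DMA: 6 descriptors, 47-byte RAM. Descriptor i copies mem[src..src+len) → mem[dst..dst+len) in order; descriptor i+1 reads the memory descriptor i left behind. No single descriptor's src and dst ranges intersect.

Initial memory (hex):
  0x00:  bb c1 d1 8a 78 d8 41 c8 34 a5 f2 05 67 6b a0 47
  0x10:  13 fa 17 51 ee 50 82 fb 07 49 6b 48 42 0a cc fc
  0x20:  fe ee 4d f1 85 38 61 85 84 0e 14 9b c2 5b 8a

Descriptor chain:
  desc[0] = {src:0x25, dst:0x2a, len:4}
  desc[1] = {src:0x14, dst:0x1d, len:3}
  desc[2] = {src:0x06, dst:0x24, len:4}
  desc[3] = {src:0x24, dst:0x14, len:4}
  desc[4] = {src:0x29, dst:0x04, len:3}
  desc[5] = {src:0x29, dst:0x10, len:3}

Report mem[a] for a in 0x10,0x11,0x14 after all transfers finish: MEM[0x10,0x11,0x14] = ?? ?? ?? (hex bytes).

MEM[0x10,0x11,0x14] = 0e 38 41

[0] 0x25->0x2a len=4 : 38 61 85 84
[1] 0x14->0x1d len=3 : ee 50 82
[2] 0x06->0x24 len=4 : 41 c8 34 a5
[3] 0x24->0x14 len=4 : 41 c8 34 a5
[4] 0x29->0x04 len=3 : 0e 38 61
[5] 0x29->0x10 len=3 : 0e 38 61
query mem[0x10]=0x0e, mem[0x11]=0x38, mem[0x14]=0x41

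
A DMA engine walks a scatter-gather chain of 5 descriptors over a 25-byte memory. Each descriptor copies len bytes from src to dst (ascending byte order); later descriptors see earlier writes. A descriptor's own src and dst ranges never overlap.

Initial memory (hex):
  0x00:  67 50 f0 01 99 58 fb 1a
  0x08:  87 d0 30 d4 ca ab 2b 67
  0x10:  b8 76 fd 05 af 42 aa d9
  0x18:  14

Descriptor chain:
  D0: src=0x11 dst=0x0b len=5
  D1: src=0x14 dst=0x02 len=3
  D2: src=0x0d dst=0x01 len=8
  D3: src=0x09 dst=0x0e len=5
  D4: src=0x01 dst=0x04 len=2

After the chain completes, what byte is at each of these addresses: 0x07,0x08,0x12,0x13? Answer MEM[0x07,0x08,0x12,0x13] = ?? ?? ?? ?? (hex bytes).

D0: mem[0x0b..0x0f] <- [76 fd 05 af 42]
D1: mem[0x02..0x04] <- [af 42 aa]
D2: mem[0x01..0x08] <- [05 af 42 b8 76 fd 05 af]
D3: mem[0x0e..0x12] <- [d0 30 76 fd 05]
D4: mem[0x04..0x05] <- [05 af]
query mem[0x07]=0x05, mem[0x08]=0xaf, mem[0x12]=0x05, mem[0x13]=0x05

MEM[0x07,0x08,0x12,0x13] = 05 af 05 05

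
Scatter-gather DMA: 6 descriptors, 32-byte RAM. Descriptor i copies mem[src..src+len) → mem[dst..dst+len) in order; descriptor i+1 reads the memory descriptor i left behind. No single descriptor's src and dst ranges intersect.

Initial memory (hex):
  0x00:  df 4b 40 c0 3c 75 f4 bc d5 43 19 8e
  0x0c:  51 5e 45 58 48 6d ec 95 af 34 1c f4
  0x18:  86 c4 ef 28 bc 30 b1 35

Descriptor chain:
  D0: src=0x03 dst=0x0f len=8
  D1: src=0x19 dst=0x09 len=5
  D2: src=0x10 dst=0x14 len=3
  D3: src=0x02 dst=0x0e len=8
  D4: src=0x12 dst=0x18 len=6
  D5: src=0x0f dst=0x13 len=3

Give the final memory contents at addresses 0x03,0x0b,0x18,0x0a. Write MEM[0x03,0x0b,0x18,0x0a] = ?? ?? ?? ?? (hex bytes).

[0] 0x03->0x0f len=8 : c0 3c 75 f4 bc d5 43 19
[1] 0x19->0x09 len=5 : c4 ef 28 bc 30
[2] 0x10->0x14 len=3 : 3c 75 f4
[3] 0x02->0x0e len=8 : 40 c0 3c 75 f4 bc d5 c4
[4] 0x12->0x18 len=6 : f4 bc d5 c4 f4 f4
[5] 0x0f->0x13 len=3 : c0 3c 75
query mem[0x03]=0xc0, mem[0x0b]=0x28, mem[0x18]=0xf4, mem[0x0a]=0xef

MEM[0x03,0x0b,0x18,0x0a] = c0 28 f4 ef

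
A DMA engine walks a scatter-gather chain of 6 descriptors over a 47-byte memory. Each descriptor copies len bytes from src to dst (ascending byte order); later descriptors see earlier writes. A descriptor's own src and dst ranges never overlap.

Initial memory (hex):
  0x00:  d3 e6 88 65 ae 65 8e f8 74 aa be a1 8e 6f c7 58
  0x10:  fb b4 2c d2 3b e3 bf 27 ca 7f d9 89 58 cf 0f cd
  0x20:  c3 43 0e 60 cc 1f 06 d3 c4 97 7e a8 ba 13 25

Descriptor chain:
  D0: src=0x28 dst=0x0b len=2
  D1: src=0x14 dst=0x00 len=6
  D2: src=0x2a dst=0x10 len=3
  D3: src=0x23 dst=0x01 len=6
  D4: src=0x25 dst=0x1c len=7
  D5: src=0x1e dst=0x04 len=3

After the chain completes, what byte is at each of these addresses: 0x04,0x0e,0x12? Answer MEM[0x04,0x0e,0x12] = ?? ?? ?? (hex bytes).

D0: mem[0x0b..0x0c] <- [c4 97]
D1: mem[0x00..0x05] <- [3b e3 bf 27 ca 7f]
D2: mem[0x10..0x12] <- [7e a8 ba]
D3: mem[0x01..0x06] <- [60 cc 1f 06 d3 c4]
D4: mem[0x1c..0x22] <- [1f 06 d3 c4 97 7e a8]
D5: mem[0x04..0x06] <- [d3 c4 97]
query mem[0x04]=0xd3, mem[0x0e]=0xc7, mem[0x12]=0xba

MEM[0x04,0x0e,0x12] = d3 c7 ba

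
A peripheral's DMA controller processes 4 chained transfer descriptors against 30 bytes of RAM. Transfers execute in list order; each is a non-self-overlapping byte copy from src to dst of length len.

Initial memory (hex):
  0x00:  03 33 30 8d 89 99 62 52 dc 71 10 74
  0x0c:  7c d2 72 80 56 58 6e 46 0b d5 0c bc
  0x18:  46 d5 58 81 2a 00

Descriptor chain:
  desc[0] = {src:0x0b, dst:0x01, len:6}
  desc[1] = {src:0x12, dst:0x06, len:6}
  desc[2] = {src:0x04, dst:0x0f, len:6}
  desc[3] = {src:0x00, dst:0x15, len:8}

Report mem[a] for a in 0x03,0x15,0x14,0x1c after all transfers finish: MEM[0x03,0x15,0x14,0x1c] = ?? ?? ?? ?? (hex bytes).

#0 dst[0x01+6] := {0x74,0x7c,0xd2,0x72,0x80,0x56}
#1 dst[0x06+6] := {0x6e,0x46,0x0b,0xd5,0x0c,0xbc}
#2 dst[0x0f+6] := {0x72,0x80,0x6e,0x46,0x0b,0xd5}
#3 dst[0x15+8] := {0x03,0x74,0x7c,0xd2,0x72,0x80,0x6e,0x46}
query mem[0x03]=0xd2, mem[0x15]=0x03, mem[0x14]=0xd5, mem[0x1c]=0x46

MEM[0x03,0x15,0x14,0x1c] = d2 03 d5 46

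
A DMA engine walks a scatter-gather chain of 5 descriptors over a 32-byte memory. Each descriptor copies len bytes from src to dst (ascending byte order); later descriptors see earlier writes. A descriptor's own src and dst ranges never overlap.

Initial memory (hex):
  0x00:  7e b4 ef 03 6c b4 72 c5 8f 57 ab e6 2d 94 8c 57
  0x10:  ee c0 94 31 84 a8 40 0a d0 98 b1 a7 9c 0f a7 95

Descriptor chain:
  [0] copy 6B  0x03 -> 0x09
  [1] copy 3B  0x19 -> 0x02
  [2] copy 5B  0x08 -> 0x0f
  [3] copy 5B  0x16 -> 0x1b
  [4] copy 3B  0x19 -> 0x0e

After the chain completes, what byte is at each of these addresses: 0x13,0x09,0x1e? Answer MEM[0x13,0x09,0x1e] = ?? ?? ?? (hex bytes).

  after D0: wrote 6B at 0x09 = 036cb472c58f
  after D1: wrote 3B at 0x02 = 98b1a7
  after D2: wrote 5B at 0x0f = 8f036cb472
  after D3: wrote 5B at 0x1b = 400ad098b1
  after D4: wrote 3B at 0x0e = 98b140
query mem[0x13]=0x72, mem[0x09]=0x03, mem[0x1e]=0x98

MEM[0x13,0x09,0x1e] = 72 03 98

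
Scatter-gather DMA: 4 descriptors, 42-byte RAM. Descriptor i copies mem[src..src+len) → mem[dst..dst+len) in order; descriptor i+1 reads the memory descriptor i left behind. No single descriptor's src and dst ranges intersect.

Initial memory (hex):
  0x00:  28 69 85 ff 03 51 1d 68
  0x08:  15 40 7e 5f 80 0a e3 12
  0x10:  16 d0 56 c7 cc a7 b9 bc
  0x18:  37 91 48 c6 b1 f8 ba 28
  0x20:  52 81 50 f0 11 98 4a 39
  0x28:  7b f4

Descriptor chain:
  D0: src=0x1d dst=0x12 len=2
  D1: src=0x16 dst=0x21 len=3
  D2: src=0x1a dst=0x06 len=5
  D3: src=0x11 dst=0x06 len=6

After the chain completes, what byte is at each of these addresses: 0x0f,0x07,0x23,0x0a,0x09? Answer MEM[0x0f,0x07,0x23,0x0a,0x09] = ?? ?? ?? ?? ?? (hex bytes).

MEM[0x0f,0x07,0x23,0x0a,0x09] = 12 f8 37 a7 cc

D0: mem[0x12..0x13] <- [f8 ba]
D1: mem[0x21..0x23] <- [b9 bc 37]
D2: mem[0x06..0x0a] <- [48 c6 b1 f8 ba]
D3: mem[0x06..0x0b] <- [d0 f8 ba cc a7 b9]
query mem[0x0f]=0x12, mem[0x07]=0xf8, mem[0x23]=0x37, mem[0x0a]=0xa7, mem[0x09]=0xcc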